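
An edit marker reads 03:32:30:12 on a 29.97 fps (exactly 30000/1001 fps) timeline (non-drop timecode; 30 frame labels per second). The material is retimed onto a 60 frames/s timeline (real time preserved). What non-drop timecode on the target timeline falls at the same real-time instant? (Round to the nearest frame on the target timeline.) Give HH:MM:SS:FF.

03:32:43:09

Source frame index: (3×3600 + 32×60 + 30) × 30 + 12 = 382512.
Real time: 382512 / (30000/1001) = 7976969/625 s.
Target frame: (7976969/625) × (60) = 95723628/125 ≈ 765789.024 → 765789.
At 60 labels/s: frame 765789 → 03:32:43:09.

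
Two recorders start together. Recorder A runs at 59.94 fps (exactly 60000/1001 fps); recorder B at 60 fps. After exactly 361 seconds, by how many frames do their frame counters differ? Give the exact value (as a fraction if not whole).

21660/1001 frames

A emits 60000/1001 × 361 = 21660000/1001 frames; B emits 60 × 361 = 21660.
Difference = 21660/1001 frames (≈ 21.6384); B is ahead of A.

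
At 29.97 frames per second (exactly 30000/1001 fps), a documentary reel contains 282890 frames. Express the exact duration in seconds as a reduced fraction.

28317289/3000 seconds

Running time = 282890 ÷ (30000/1001) = 282890 × 1001/30000 = 28317289/3000 s.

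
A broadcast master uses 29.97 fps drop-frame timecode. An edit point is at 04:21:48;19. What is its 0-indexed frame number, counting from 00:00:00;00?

470789

Complete 10-minute blocks: 26, each 17982 frames → 467532.
Remaining 1 whole minute in the current block: 1800 + 0 × 1798 = 1800 frames.
Within the current minute: 48 × 30 + 19 − 2 = 1457 (labels ;00/;01 skipped at this minute). Total = 467532 + 1800 + 1457 = 470789.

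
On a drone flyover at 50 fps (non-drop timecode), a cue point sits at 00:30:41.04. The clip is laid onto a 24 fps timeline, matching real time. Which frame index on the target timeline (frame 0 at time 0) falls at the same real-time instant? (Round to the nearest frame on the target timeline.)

Source frame index: (0×3600 + 30×60 + 41) × 50 + 4 = 92054.
Real time: 92054 / (50) = 46027/25 s.
Target frame: (46027/25) × (24) = 1104648/25 ≈ 44185.920 → 44186.

frame 44186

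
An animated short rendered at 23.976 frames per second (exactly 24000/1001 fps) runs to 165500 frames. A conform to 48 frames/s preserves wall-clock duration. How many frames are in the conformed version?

Target frames = source frames × (target rate / source rate) = 165500 × (48)/(24000/1001) = 165500 × 1001/500 = 331331.

331331 frames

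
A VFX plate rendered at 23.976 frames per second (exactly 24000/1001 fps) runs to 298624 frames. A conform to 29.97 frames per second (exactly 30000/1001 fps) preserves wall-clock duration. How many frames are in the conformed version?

Frames at target rate = 298624 × (30000/1001) / (24000/1001) = 373280.

373280 frames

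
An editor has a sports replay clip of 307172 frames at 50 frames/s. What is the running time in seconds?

6143.44 seconds

Running time = 307172 / (50) = 6143.44 s.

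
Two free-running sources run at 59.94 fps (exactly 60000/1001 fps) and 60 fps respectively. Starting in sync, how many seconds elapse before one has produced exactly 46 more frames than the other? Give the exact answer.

The gap grows by |60 − 60000/1001| = 60/1001 frames per second.
Time for a 46-frame gap: 46 ÷ (60/1001) = 23023/30 s.

23023/30 seconds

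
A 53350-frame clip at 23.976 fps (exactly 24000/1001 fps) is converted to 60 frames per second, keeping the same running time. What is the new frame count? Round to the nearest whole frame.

133508 frames

Frames at target rate = 53350 × (60) / (24000/1001) = 1068067/8 ≈ 133508.375.
Nearest whole frame: 133508.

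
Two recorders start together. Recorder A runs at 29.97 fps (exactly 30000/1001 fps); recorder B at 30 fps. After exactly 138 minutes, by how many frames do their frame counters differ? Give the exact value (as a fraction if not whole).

138 min = 8280 s.
A emits 30000/1001 × 8280 = 248400000/1001 frames; B emits 30 × 8280 = 248400.
Difference = 248400/1001 frames (≈ 248.1518); B is ahead of A.

248400/1001 frames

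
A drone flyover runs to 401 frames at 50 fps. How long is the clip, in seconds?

8.02 seconds

Running time = 401 / (50) = 8.02 s.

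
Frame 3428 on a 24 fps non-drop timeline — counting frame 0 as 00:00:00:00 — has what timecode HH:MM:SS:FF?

00:02:22:20

3428 ÷ 24 = 142 full seconds, remainder 20 frames.
142 s = 0 h 2 min 22 s.
Timecode: 00:02:22:20.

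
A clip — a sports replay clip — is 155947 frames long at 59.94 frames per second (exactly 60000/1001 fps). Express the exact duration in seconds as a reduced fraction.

156102947/60000 seconds

Running time = 155947 ÷ (60000/1001) = 155947 × 1001/60000 = 156102947/60000 s.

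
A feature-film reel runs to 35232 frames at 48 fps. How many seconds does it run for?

Running time = 35232 / (48) = 734 s.

734 seconds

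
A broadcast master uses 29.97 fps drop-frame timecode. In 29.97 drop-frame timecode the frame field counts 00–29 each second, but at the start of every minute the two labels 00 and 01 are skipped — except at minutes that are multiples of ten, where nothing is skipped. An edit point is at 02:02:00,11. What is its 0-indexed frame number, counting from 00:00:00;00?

219391

As if non-drop at 30 labels/s: (2 × 3600 + 2 × 60 + 0) × 30 + 11 = 219611.
Minute boundaries passed: 122; those not divisible by 10: 122 − 12 = 110; dropped labels = 2 × 110 = 220.
Actual frame index = 219611 − 220 = 219391.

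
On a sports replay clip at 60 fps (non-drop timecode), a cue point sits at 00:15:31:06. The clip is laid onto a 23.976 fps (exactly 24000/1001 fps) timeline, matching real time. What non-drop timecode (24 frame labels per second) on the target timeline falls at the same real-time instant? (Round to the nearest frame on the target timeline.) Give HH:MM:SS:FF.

00:15:30:04

Source frame index: (0×3600 + 15×60 + 31) × 60 + 6 = 55866.
Real time: 55866 / (60) = 9311/10 s.
Target frame: (9311/10) × (24000/1001) = 22346400/1001 ≈ 22324.076 → 22324.
At 24 labels/s: frame 22324 → 00:15:30:04.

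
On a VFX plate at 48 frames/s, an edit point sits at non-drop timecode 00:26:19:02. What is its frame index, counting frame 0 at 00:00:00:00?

75794

Total seconds to the label: (0 × 3600 + 26 × 60 + 19) = 1579.
Frame index = 1579 × 48 + 2 = 75794.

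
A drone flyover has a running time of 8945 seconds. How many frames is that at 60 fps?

Frames = 8945 × 60 = 536700.

536700 frames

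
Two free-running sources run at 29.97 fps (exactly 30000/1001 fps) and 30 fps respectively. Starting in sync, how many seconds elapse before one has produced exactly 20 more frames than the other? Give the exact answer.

The gap grows by |30 − 30000/1001| = 30/1001 frames per second.
Time for a 20-frame gap: 20 ÷ (30/1001) = 2002/3 s.

2002/3 seconds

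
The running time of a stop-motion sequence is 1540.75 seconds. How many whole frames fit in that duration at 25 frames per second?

38518 frames

Frames = 1540.75 × 25 = 154075/4 ≈ 38518.7500.
Complete frames: 38518.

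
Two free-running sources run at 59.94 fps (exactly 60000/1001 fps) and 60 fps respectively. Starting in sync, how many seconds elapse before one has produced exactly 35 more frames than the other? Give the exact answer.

7007/12 seconds

The gap grows by |60 − 60000/1001| = 60/1001 frames per second.
Time for a 35-frame gap: 35 ÷ (60/1001) = 7007/12 s.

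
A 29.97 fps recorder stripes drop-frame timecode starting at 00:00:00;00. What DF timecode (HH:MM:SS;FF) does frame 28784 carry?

Each 10-minute DF block holds 10 × 60 × 30 − 9 × 2 = 17982 frames. 28784 ÷ 17982 → 1 full block, remainder 10802.
Within the partial block the first minute is 1800 frames and each further minute 1798, so 6 further minute boundaries passed. Total skipped labels = 18 × 1 + 2 × 6 = 30.
Non-drop label index = 28784 + 30 = 28814; at 30 labels/s that is 00:16:00:14, i.e. DF 00:16:00;14.

00:16:00;14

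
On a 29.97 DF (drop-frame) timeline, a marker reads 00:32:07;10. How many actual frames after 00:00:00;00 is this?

57762

Complete 10-minute blocks: 3, each 17982 frames → 53946.
Remaining 2 whole minutes in the current block: 1800 + 1 × 1798 = 3598 frames.
Within the current minute: 7 × 30 + 10 − 2 = 218 (labels ;00/;01 skipped at this minute). Total = 53946 + 3598 + 218 = 57762.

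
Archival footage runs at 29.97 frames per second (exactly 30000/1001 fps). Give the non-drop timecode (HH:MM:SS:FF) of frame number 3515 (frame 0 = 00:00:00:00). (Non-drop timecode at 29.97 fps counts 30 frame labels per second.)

00:01:57:05

3515 ÷ 30 = 117 full seconds, remainder 5 frames.
117 s = 0 h 1 min 57 s.
Timecode: 00:01:57:05.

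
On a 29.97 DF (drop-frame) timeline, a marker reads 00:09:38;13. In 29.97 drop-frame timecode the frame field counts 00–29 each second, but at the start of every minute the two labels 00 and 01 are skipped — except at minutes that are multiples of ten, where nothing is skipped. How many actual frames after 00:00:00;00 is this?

Complete 10-minute blocks: 0, each 17982 frames → 0.
Remaining 9 whole minutes in the current block: 1800 + 8 × 1798 = 16184 frames.
Within the current minute: 38 × 30 + 13 − 2 = 1151 (labels ;00/;01 skipped at this minute). Total = 0 + 16184 + 1151 = 17335.

17335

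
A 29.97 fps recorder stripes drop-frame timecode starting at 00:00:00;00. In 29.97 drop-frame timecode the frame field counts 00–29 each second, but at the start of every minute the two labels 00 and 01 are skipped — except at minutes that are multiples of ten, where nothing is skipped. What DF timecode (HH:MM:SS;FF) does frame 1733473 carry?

Ten DF minutes hold 17982 frames, so frame 1733473 lies in block 96 (frames 1726272–1744253) with 7201 frames into that block.
The block's first minute is 1800 frames and the rest 1798 each; 7201 frames reaches minute 4, so 96 × 18 + 4 × 2 = 1736 labels have been skipped so far.
Adding those back, label number 1733473 + 1736 = 1735209 at 30 labels/s is 57840 s + 9 f = 16 h 4 min 0 s frame 9, i.e. 16:04:00;09.

16:04:00;09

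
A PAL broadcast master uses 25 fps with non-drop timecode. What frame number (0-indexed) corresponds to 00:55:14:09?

Total seconds to the label: (0 × 3600 + 55 × 60 + 14) = 3314.
Frame index = 3314 × 25 + 9 = 82859.

82859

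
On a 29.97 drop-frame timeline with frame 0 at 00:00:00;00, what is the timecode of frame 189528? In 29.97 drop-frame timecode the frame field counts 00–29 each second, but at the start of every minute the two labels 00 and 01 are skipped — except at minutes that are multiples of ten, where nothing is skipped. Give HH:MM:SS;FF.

01:45:23;28

Each 10-minute DF block holds 10 × 60 × 30 − 9 × 2 = 17982 frames. 189528 ÷ 17982 → 10 full blocks, remainder 9708.
Within the partial block the first minute is 1800 frames and each further minute 1798, so 5 further minute boundaries passed. Total skipped labels = 18 × 10 + 2 × 5 = 190.
Non-drop label index = 189528 + 190 = 189718; at 30 labels/s that is 01:45:23:28, i.e. DF 01:45:23;28.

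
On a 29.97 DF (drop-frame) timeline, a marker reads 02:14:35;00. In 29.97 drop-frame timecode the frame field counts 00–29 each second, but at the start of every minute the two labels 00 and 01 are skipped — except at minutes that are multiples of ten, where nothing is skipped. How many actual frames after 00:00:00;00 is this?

242008

As if non-drop at 30 labels/s: (2 × 3600 + 14 × 60 + 35) × 30 + 0 = 242250.
Minute boundaries passed: 134; those not divisible by 10: 134 − 13 = 121; dropped labels = 2 × 121 = 242.
Actual frame index = 242250 − 242 = 242008.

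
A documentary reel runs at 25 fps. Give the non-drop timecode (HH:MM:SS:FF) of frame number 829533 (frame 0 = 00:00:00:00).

829533 ÷ 25 = 33181 full seconds, remainder 8 frames.
33181 s = 9 h 13 min 1 s.
Timecode: 09:13:01:08.

09:13:01:08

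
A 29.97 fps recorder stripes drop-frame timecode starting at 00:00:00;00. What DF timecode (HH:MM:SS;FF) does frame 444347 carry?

Ten DF minutes hold 17982 frames, so frame 444347 lies in block 24 (frames 431568–449549) with 12779 frames into that block.
The block's first minute is 1800 frames and the rest 1798 each; 12779 frames reaches minute 7, so 24 × 18 + 7 × 2 = 446 labels have been skipped so far.
Adding those back, label number 444347 + 446 = 444793 at 30 labels/s is 14826 s + 13 f = 4 h 7 min 6 s frame 13, i.e. 04:07:06;13.

04:07:06;13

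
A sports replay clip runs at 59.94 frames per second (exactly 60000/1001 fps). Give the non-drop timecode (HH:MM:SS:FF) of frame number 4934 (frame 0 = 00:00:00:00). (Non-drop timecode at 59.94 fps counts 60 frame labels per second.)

00:01:22:14

4934 ÷ 60 = 82 full seconds, remainder 14 frames.
82 s = 0 h 1 min 22 s.
Timecode: 00:01:22:14.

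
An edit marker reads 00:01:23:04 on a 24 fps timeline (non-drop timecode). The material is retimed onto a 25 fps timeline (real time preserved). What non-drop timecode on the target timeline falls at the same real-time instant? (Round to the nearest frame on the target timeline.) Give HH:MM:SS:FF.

Source frame index: (0×3600 + 1×60 + 23) × 24 + 4 = 1996.
Real time: 1996 / (24) = 499/6 s.
Target frame: (499/6) × (25) = 12475/6 ≈ 2079.167 → 2079.
At 25 labels/s: frame 2079 → 00:01:23:04.

00:01:23:04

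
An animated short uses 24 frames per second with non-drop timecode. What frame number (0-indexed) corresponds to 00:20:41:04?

29788

Total seconds to the label: (0 × 3600 + 20 × 60 + 41) = 1241.
Frame index = 1241 × 24 + 4 = 29788.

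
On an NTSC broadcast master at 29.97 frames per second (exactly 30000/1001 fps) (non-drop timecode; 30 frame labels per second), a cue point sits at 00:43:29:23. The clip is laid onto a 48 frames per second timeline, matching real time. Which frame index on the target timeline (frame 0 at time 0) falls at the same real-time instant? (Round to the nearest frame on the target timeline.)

Source frame index: (0×3600 + 43×60 + 29) × 30 + 23 = 78293.
Real time: 78293 / (30000/1001) = 78371293/30000 s.
Target frame: (78371293/30000) × (48) = 78371293/625 ≈ 125394.069 → 125394.

frame 125394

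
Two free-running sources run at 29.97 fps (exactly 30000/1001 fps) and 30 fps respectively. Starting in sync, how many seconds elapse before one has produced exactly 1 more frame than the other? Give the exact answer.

1001/30 seconds

The gap grows by |30 − 30000/1001| = 30/1001 frames per second.
Time for a 1-frame gap: 1 ÷ (30/1001) = 1001/30 s.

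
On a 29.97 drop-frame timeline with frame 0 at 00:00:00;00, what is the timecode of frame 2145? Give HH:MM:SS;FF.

Ten DF minutes hold 17982 frames, so frame 2145 lies in block 0 (frames 0–17981) with 2145 frames into that block.
The block's first minute is 1800 frames and the rest 1798 each; 2145 frames reaches minute 1, so 0 × 18 + 1 × 2 = 2 labels have been skipped so far.
Adding those back, label number 2145 + 2 = 2147 at 30 labels/s is 71 s + 17 f = 0 h 1 min 11 s frame 17, i.e. 00:01:11;17.

00:01:11;17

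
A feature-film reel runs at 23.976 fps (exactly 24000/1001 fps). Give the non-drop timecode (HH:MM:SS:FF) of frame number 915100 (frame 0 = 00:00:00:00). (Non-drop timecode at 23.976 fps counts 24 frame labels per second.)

10:35:29:04

915100 ÷ 24 = 38129 full seconds, remainder 4 frames.
38129 s = 10 h 35 min 29 s.
Timecode: 10:35:29:04.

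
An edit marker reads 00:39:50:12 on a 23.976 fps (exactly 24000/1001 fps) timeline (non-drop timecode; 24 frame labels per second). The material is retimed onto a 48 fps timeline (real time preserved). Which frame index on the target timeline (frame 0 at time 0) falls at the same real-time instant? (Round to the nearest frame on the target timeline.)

Source frame index: (0×3600 + 39×60 + 50) × 24 + 12 = 57372.
Real time: 57372 / (24000/1001) = 4785781/2000 s.
Target frame: (4785781/2000) × (48) = 14357343/125 ≈ 114858.744 → 114859.

frame 114859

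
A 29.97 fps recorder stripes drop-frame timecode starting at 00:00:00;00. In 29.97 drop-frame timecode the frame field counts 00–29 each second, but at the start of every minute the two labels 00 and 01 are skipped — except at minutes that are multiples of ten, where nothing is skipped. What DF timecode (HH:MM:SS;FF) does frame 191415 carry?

Ten DF minutes hold 17982 frames, so frame 191415 lies in block 10 (frames 179820–197801) with 11595 frames into that block.
The block's first minute is 1800 frames and the rest 1798 each; 11595 frames reaches minute 6, so 10 × 18 + 6 × 2 = 192 labels have been skipped so far.
Adding those back, label number 191415 + 192 = 191607 at 30 labels/s is 6386 s + 27 f = 1 h 46 min 26 s frame 27, i.e. 01:46:26;27.

01:46:26;27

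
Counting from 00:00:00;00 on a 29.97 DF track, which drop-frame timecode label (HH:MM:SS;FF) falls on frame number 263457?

02:26:30;21

Ten DF minutes hold 17982 frames, so frame 263457 lies in block 14 (frames 251748–269729) with 11709 frames into that block.
The block's first minute is 1800 frames and the rest 1798 each; 11709 frames reaches minute 6, so 14 × 18 + 6 × 2 = 264 labels have been skipped so far.
Adding those back, label number 263457 + 264 = 263721 at 30 labels/s is 8790 s + 21 f = 2 h 26 min 30 s frame 21, i.e. 02:26:30;21.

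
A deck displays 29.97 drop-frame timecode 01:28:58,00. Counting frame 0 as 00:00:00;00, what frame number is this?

Complete 10-minute blocks: 8, each 17982 frames → 143856.
Remaining 8 whole minutes in the current block: 1800 + 7 × 1798 = 14386 frames.
Within the current minute: 58 × 30 + 0 − 2 = 1738 (labels ;00/;01 skipped at this minute). Total = 143856 + 14386 + 1738 = 159980.

159980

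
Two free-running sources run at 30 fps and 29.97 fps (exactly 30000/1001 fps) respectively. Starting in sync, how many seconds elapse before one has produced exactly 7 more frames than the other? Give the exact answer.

7007/30 seconds

The gap grows by |30000/1001 − 30| = 30/1001 frames per second.
Time for a 7-frame gap: 7 ÷ (30/1001) = 7007/30 s.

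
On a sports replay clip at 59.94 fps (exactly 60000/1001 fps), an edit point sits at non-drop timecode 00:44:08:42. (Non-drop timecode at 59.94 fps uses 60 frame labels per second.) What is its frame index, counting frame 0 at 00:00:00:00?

158922

Total seconds to the label: (0 × 3600 + 44 × 60 + 8) = 2648.
Frame index = 2648 × 60 + 42 = 158922.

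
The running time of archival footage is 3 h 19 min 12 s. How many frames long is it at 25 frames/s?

298800 frames

3 h 19 min 12 s = 11952 s.
Frames = 11952 × 25 = 298800.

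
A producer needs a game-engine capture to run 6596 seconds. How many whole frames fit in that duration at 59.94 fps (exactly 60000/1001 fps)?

Frames = 6596 × 60000/1001 = 395760000/1001 ≈ 395364.6354.
Complete frames: 395364.

395364 frames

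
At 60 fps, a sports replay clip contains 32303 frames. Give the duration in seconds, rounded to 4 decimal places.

Running time = 32303 × 1/60 = 32303/60 s ≈ 538.3833 s.

538.3833 seconds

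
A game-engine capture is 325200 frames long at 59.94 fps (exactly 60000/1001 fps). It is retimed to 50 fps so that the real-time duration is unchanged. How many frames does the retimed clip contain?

Target frames = source frames × (target rate / source rate) = 325200 × (50)/(60000/1001) = 325200 × 1001/1200 = 271271.

271271 frames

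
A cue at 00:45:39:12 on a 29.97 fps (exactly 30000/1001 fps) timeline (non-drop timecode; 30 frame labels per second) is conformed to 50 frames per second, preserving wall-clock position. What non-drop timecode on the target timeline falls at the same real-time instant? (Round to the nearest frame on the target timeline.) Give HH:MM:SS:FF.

Source frame index: (0×3600 + 45×60 + 39) × 30 + 12 = 82182.
Real time: 82182 / (30000/1001) = 13710697/5000 s.
Target frame: (13710697/5000) × (50) = 13710697/100 ≈ 137106.970 → 137107.
At 50 labels/s: frame 137107 → 00:45:42:07.

00:45:42:07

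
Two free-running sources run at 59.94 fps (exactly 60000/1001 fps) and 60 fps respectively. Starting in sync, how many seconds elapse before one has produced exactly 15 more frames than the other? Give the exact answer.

250.25 seconds

The gap grows by |60 − 60000/1001| = 60/1001 frames per second.
Time for a 15-frame gap: 15 ÷ (60/1001) = 250.25 s.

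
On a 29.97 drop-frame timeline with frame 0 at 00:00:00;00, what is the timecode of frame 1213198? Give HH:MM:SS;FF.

11:14:40;12

Ten DF minutes hold 17982 frames, so frame 1213198 lies in block 67 (frames 1204794–1222775) with 8404 frames into that block.
The block's first minute is 1800 frames and the rest 1798 each; 8404 frames reaches minute 4, so 67 × 18 + 4 × 2 = 1214 labels have been skipped so far.
Adding those back, label number 1213198 + 1214 = 1214412 at 30 labels/s is 40480 s + 12 f = 11 h 14 min 40 s frame 12, i.e. 11:14:40;12.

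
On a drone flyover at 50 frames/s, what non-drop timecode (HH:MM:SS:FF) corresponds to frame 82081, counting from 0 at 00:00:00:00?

00:27:21:31

82081 ÷ 50 = 1641 full seconds, remainder 31 frames.
1641 s = 0 h 27 min 21 s.
Timecode: 00:27:21:31.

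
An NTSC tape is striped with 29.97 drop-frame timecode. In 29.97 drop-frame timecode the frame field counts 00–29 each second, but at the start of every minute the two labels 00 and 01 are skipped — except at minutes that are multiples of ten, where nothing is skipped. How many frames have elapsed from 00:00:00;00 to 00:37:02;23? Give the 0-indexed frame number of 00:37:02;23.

As if non-drop at 30 labels/s: (0 × 3600 + 37 × 60 + 2) × 30 + 23 = 66683.
Minute boundaries passed: 37; those not divisible by 10: 37 − 3 = 34; dropped labels = 2 × 34 = 68.
Actual frame index = 66683 − 68 = 66615.

66615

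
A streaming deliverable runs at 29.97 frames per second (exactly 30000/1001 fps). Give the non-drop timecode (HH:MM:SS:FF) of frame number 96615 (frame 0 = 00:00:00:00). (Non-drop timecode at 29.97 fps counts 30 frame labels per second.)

96615 ÷ 30 = 3220 full seconds, remainder 15 frames.
3220 s = 0 h 53 min 40 s.
Timecode: 00:53:40:15.

00:53:40:15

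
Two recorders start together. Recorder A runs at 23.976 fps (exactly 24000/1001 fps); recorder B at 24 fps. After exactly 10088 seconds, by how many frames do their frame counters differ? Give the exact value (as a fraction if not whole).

18624/77 frames

A emits 24000/1001 × 10088 = 18624000/77 frames; B emits 24 × 10088 = 242112.
Difference = 18624/77 frames (≈ 241.8701); B is ahead of A.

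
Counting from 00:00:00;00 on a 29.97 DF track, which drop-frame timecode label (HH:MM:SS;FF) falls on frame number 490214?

04:32:36;24

Each 10-minute DF block holds 10 × 60 × 30 − 9 × 2 = 17982 frames. 490214 ÷ 17982 → 27 full blocks, remainder 4700.
Within the partial block the first minute is 1800 frames and each further minute 1798, so 2 further minute boundaries passed. Total skipped labels = 18 × 27 + 2 × 2 = 490.
Non-drop label index = 490214 + 490 = 490704; at 30 labels/s that is 04:32:36:24, i.e. DF 04:32:36;24.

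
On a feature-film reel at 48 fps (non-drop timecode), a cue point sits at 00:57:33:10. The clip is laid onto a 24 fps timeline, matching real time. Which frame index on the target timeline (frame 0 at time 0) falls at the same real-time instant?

frame 82877

Source frame index: (0×3600 + 57×60 + 33) × 48 + 10 = 165754.
Real time: 165754 / (48) = 82877/24 s.
Target frame: (82877/24) × (24) = 82877.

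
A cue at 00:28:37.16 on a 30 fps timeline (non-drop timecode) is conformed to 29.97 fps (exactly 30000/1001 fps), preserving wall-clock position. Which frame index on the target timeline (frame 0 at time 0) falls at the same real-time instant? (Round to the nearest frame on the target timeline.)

Source frame index: (0×3600 + 28×60 + 37) × 30 + 16 = 51526.
Real time: 51526 / (30) = 25763/15 s.
Target frame: (25763/15) × (30000/1001) = 51526000/1001 ≈ 51474.525 → 51475.

frame 51475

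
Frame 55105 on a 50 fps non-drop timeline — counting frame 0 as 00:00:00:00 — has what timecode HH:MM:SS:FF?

55105 ÷ 50 = 1102 full seconds, remainder 5 frames.
1102 s = 0 h 18 min 22 s.
Timecode: 00:18:22:05.

00:18:22:05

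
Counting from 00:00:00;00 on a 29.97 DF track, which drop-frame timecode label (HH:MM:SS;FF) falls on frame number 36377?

Ten DF minutes hold 17982 frames, so frame 36377 lies in block 2 (frames 35964–53945) with 413 frames into that block.
The block's first minute is 1800 frames and the rest 1798 each; 413 frames reaches minute 0, so 2 × 18 + 0 × 2 = 36 labels have been skipped so far.
Adding those back, label number 36377 + 36 = 36413 at 30 labels/s is 1213 s + 23 f = 0 h 20 min 13 s frame 23, i.e. 00:20:13;23.

00:20:13;23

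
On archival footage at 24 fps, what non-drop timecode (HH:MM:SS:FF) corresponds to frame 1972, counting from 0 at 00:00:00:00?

00:01:22:04

1972 ÷ 24 = 82 full seconds, remainder 4 frames.
82 s = 0 h 1 min 22 s.
Timecode: 00:01:22:04.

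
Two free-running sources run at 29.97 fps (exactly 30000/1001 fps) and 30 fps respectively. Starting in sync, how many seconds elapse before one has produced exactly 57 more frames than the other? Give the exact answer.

1901.9 seconds

The gap grows by |30 − 30000/1001| = 30/1001 frames per second.
Time for a 57-frame gap: 57 ÷ (30/1001) = 1901.9 s.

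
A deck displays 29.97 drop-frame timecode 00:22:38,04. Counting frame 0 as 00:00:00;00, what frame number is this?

Complete 10-minute blocks: 2, each 17982 frames → 35964.
Remaining 2 whole minutes in the current block: 1800 + 1 × 1798 = 3598 frames.
Within the current minute: 38 × 30 + 4 − 2 = 1142 (labels ;00/;01 skipped at this minute). Total = 35964 + 3598 + 1142 = 40704.

40704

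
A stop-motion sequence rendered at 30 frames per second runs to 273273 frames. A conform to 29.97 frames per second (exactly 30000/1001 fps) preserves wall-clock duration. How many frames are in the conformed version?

Target frames = source frames × (target rate / source rate) = 273273 × (30000/1001)/(30) = 273273 × 1000/1001 = 273000.

273000 frames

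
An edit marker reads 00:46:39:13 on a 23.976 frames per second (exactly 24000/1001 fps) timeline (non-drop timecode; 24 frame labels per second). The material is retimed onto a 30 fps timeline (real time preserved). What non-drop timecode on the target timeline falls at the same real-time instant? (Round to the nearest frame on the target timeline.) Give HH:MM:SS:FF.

00:46:42:10

Source frame index: (0×3600 + 46×60 + 39) × 24 + 13 = 67189.
Real time: 67189 / (24000/1001) = 67256189/24000 s.
Target frame: (67256189/24000) × (30) = 67256189/800 ≈ 84070.236 → 84070.
At 30 labels/s: frame 84070 → 00:46:42:10.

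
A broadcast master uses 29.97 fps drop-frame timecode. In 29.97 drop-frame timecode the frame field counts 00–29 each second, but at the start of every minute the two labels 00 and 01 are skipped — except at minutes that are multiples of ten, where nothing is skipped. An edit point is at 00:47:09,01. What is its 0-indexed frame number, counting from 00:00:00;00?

84785

As if non-drop at 30 labels/s: (0 × 3600 + 47 × 60 + 9) × 30 + 1 = 84871.
Minute boundaries passed: 47; those not divisible by 10: 47 − 4 = 43; dropped labels = 2 × 43 = 86.
Actual frame index = 84871 − 86 = 84785.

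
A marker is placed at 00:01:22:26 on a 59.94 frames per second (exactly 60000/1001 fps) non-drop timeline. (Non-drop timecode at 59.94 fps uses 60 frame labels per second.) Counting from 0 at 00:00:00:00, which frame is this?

4946

Total seconds to the label: (0 × 3600 + 1 × 60 + 22) = 82.
Frame index = 82 × 60 + 26 = 4946.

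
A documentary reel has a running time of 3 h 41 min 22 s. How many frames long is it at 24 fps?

318768 frames

3 h 41 min 22 s = 13282 s.
Frames = 13282 × 24 = 318768.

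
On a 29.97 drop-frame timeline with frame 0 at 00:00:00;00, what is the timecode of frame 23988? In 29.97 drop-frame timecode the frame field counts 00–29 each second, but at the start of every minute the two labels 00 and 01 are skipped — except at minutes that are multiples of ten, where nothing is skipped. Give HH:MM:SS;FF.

Each 10-minute DF block holds 10 × 60 × 30 − 9 × 2 = 17982 frames. 23988 ÷ 17982 → 1 full block, remainder 6006.
Within the partial block the first minute is 1800 frames and each further minute 1798, so 3 further minute boundaries passed. Total skipped labels = 18 × 1 + 2 × 3 = 24.
Non-drop label index = 23988 + 24 = 24012; at 30 labels/s that is 00:13:20:12, i.e. DF 00:13:20;12.

00:13:20;12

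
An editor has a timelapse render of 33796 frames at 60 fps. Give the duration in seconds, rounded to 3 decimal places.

563.267 seconds

Running time = 33796 × 1/60 = 8449/15 s ≈ 563.267 s.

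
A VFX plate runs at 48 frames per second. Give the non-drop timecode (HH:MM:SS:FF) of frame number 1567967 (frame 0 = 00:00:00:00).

1567967 ÷ 48 = 32665 full seconds, remainder 47 frames.
32665 s = 9 h 4 min 25 s.
Timecode: 09:04:25:47.

09:04:25:47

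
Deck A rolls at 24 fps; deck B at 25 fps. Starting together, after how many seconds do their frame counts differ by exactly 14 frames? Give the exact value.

14 seconds

The gap grows by |25 − 24| = 1 frame per second.
Time for a 14-frame gap: 14 ÷ (1) = 14 s.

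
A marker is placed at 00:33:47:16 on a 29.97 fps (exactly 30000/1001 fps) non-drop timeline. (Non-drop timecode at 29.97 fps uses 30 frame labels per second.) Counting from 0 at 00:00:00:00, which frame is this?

60826

Total seconds to the label: (0 × 3600 + 33 × 60 + 47) = 2027.
Frame index = 2027 × 30 + 16 = 60826.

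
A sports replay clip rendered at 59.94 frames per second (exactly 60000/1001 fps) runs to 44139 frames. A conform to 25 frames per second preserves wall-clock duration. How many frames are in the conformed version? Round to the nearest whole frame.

Frames at target rate = 44139 × (25) / (60000/1001) = 14727713/800 ≈ 18409.641.
Nearest whole frame: 18410.

18410 frames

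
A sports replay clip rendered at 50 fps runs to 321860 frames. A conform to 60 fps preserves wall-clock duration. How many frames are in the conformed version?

386232 frames

Target frames = source frames × (target rate / source rate) = 321860 × (60)/(50) = 321860 × 6/5 = 386232.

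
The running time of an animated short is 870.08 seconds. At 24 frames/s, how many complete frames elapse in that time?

Frames = 870.08 × 24 = 522048/25 ≈ 20881.9200.
Complete frames: 20881.

20881 frames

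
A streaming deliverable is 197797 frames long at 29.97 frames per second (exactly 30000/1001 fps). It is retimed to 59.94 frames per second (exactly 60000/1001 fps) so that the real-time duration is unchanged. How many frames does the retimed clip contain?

395594 frames

Target frames = source frames × (target rate / source rate) = 197797 × (60000/1001)/(30000/1001) = 197797 × 2 = 395594.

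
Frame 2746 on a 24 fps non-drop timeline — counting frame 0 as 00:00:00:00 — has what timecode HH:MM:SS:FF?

00:01:54:10

2746 ÷ 24 = 114 full seconds, remainder 10 frames.
114 s = 0 h 1 min 54 s.
Timecode: 00:01:54:10.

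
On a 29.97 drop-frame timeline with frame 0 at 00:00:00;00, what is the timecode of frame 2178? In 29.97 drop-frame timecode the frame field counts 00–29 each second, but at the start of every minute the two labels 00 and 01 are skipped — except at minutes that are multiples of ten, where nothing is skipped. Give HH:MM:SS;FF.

Each 10-minute DF block holds 10 × 60 × 30 − 9 × 2 = 17982 frames. 2178 ÷ 17982 → 0 full blocks, remainder 2178.
Within the partial block the first minute is 1800 frames and each further minute 1798, so 1 further minute boundary passed. Total skipped labels = 18 × 0 + 2 × 1 = 2.
Non-drop label index = 2178 + 2 = 2180; at 30 labels/s that is 00:01:12:20, i.e. DF 00:01:12;20.

00:01:12;20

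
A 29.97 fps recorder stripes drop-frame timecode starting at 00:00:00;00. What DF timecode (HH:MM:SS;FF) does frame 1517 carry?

Each 10-minute DF block holds 10 × 60 × 30 − 9 × 2 = 17982 frames. 1517 ÷ 17982 → 0 full blocks, remainder 1517.
Within the partial block the first minute is 1800 frames and each further minute 1798, so 0 further minute boundaries passed. Total skipped labels = 18 × 0 + 2 × 0 = 0.
Non-drop label index = 1517 + 0 = 1517; at 30 labels/s that is 00:00:50:17, i.e. DF 00:00:50;17.

00:00:50;17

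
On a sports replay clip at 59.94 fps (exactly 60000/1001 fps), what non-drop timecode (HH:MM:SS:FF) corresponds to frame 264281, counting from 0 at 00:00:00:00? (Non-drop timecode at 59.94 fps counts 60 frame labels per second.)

264281 ÷ 60 = 4404 full seconds, remainder 41 frames.
4404 s = 1 h 13 min 24 s.
Timecode: 01:13:24:41.

01:13:24:41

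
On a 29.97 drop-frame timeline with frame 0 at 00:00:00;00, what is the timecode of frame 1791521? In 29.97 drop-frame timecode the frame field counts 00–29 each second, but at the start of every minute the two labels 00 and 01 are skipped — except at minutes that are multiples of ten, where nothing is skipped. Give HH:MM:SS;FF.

16:36:17;05

Each 10-minute DF block holds 10 × 60 × 30 − 9 × 2 = 17982 frames. 1791521 ÷ 17982 → 99 full blocks, remainder 11303.
Within the partial block the first minute is 1800 frames and each further minute 1798, so 6 further minute boundaries passed. Total skipped labels = 18 × 99 + 2 × 6 = 1794.
Non-drop label index = 1791521 + 1794 = 1793315; at 30 labels/s that is 16:36:17:05, i.e. DF 16:36:17;05.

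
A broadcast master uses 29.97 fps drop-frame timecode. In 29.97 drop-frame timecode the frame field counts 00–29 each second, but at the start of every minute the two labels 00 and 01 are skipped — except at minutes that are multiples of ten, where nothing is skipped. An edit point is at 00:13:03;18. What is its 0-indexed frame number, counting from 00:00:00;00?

23484

As if non-drop at 30 labels/s: (0 × 3600 + 13 × 60 + 3) × 30 + 18 = 23508.
Minute boundaries passed: 13; those not divisible by 10: 13 − 1 = 12; dropped labels = 2 × 12 = 24.
Actual frame index = 23508 − 24 = 23484.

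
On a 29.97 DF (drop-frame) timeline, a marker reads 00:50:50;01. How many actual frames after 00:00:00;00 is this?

As if non-drop at 30 labels/s: (0 × 3600 + 50 × 60 + 50) × 30 + 1 = 91501.
Minute boundaries passed: 50; those not divisible by 10: 50 − 5 = 45; dropped labels = 2 × 45 = 90.
Actual frame index = 91501 − 90 = 91411.

91411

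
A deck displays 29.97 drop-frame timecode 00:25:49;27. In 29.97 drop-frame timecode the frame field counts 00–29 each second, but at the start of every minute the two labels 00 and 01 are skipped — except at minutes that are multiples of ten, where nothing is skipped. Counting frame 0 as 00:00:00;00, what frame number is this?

46451

As if non-drop at 30 labels/s: (0 × 3600 + 25 × 60 + 49) × 30 + 27 = 46497.
Minute boundaries passed: 25; those not divisible by 10: 25 − 2 = 23; dropped labels = 2 × 23 = 46.
Actual frame index = 46497 − 46 = 46451.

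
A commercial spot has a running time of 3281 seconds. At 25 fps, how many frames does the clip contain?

82025 frames

Frames = 3281 × 25 = 82025.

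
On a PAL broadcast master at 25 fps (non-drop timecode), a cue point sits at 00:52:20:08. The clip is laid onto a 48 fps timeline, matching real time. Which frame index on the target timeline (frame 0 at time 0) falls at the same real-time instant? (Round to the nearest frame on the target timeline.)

frame 150735

Source frame index: (0×3600 + 52×60 + 20) × 25 + 8 = 78508.
Real time: 78508 / (25) = 78508/25 s.
Target frame: (78508/25) × (48) = 3768384/25 ≈ 150735.360 → 150735.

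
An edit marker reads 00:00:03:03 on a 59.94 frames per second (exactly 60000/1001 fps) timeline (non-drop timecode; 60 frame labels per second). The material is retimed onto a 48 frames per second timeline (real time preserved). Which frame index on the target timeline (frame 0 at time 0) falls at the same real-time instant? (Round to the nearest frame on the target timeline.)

frame 147

Source frame index: (0×3600 + 0×60 + 3) × 60 + 3 = 183.
Real time: 183 / (60000/1001) = 61061/20000 s.
Target frame: (61061/20000) × (48) = 183183/1250 ≈ 146.546 → 147.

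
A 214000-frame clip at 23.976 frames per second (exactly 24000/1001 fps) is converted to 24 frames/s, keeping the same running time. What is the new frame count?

Target frames = source frames × (target rate / source rate) = 214000 × (24)/(24000/1001) = 214000 × 1001/1000 = 214214.

214214 frames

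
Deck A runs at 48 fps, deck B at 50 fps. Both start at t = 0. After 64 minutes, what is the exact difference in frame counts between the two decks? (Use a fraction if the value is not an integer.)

64 min = 3840 s.
A emits 48 × 3840 = 184320 frames; B emits 50 × 3840 = 192000.
Difference = 7680 frames; B is ahead of A.

7680 frames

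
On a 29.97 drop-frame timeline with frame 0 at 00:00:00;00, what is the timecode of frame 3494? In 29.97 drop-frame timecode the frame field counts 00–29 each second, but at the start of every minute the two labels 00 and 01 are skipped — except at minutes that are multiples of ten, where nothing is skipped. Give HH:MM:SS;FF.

00:01:56;16

Each 10-minute DF block holds 10 × 60 × 30 − 9 × 2 = 17982 frames. 3494 ÷ 17982 → 0 full blocks, remainder 3494.
Within the partial block the first minute is 1800 frames and each further minute 1798, so 1 further minute boundary passed. Total skipped labels = 18 × 0 + 2 × 1 = 2.
Non-drop label index = 3494 + 2 = 3496; at 30 labels/s that is 00:01:56:16, i.e. DF 00:01:56;16.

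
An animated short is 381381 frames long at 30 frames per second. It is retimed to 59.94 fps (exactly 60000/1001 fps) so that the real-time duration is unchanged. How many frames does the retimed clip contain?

Target frames = source frames × (target rate / source rate) = 381381 × (60000/1001)/(30) = 381381 × 2000/1001 = 762000.

762000 frames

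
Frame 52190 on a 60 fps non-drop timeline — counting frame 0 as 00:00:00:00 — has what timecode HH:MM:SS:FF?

52190 ÷ 60 = 869 full seconds, remainder 50 frames.
869 s = 0 h 14 min 29 s.
Timecode: 00:14:29:50.

00:14:29:50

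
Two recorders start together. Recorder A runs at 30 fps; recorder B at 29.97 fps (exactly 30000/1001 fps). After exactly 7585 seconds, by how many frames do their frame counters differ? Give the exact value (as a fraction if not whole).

227550/1001 frames

A emits 30 × 7585 = 227550 frames; B emits 30000/1001 × 7585 = 227550000/1001.
Difference = 227550/1001 frames (≈ 227.3227); B is behind A.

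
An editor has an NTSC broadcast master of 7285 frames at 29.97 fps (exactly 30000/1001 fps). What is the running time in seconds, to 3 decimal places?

243.076 seconds

Running time = 7285 × 1001/30000 = 1458457/6000 s ≈ 243.076 s.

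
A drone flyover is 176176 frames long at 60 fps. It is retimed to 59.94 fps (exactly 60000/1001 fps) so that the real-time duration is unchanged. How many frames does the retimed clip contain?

Target frames = source frames × (target rate / source rate) = 176176 × (60000/1001)/(60) = 176176 × 1000/1001 = 176000.

176000 frames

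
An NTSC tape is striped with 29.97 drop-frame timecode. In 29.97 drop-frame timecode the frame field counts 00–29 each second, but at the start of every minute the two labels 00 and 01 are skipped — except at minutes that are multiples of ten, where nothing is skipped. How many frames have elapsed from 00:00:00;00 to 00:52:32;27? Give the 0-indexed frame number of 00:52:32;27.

94493

As if non-drop at 30 labels/s: (0 × 3600 + 52 × 60 + 32) × 30 + 27 = 94587.
Minute boundaries passed: 52; those not divisible by 10: 52 − 5 = 47; dropped labels = 2 × 47 = 94.
Actual frame index = 94587 − 94 = 94493.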